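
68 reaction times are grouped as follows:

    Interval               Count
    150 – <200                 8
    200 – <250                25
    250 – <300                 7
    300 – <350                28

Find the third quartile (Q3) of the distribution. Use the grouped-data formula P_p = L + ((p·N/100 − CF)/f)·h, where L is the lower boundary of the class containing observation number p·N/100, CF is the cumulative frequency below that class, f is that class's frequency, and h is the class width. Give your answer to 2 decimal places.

319.64

N = 68; target position k = 75/100 · 68 = 51.
Cumulative frequencies: 8, 33, 40, 68.
Observation 51 falls in the class 300 – <350.
L = 300, CF = 40, f = 28, h = 50.
P75 = 300 + ((51 − 40)/28)·50 = 300 + 19.6429 = 319.643.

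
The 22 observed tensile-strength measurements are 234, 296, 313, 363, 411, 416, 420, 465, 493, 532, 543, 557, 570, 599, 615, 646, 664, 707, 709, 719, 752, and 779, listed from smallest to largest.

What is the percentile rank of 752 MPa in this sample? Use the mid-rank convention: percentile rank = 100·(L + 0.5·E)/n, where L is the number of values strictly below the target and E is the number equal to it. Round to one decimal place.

93.2

Count below 752: L = 20; count equal: E = 1; n = 22.
Percentile rank = 100·(20 + 0.5·1)/22 = 100·20.5/22 = 93.18.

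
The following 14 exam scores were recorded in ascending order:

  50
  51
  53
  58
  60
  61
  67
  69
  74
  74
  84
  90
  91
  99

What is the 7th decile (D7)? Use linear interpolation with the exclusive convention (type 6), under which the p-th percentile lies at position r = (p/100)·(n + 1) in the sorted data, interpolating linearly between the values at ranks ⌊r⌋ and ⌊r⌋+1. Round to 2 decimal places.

n = 14.
r = (70/100)·(14 + 1) = 10.5.
Rank 10 is 74 and rank 11 is 84.
Interpolate: 74 + 0.5·(84 − 74) = 74 + 0.5·10 = 79.

79.00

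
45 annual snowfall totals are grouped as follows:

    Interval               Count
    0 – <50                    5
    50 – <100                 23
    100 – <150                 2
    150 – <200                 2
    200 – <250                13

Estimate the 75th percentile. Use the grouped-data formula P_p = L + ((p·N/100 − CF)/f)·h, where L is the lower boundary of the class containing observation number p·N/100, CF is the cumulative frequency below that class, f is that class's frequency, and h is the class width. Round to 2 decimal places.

N = 45; target position k = 75/100 · 45 = 33.75.
Cumulative frequencies: 5, 28, 30, 32, 45.
Observation 33.75 falls in the class 200 – <250.
L = 200, CF = 32, f = 13, h = 50.
P75 = 200 + ((33.75 − 32)/13)·50 = 200 + 6.73077 = 206.731.

206.73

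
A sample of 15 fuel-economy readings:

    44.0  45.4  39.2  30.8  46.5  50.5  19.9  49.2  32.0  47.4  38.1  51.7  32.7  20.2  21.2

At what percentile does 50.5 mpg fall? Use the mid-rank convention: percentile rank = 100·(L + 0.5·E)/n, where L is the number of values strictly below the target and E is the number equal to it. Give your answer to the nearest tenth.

90.0

Sorted: 19.9, 20.2, 21.2, 30.8, 32.0, 32.7, 38.1, 39.2, 44.0, 45.4, 46.5, 47.4, 49.2, 50.5, 51.7.
Count below 50.5: L = 13; count equal: E = 1; n = 15.
Percentile rank = 100·(13 + 0.5·1)/15 = 100·13.5/15 = 90.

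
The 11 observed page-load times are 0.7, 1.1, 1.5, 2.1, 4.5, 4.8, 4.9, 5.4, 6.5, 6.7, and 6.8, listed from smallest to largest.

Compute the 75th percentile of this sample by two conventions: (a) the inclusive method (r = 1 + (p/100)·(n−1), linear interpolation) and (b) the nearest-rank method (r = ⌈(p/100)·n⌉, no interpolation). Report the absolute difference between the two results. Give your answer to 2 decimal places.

0.55

n = 11.
(a) r = 8.5; between ranks 8 (5.4) and 9 (6.5): 5.95.
(b) the nearest-rank method: rank 9 → 6.5.
|5.95 − 6.5| = 0.55.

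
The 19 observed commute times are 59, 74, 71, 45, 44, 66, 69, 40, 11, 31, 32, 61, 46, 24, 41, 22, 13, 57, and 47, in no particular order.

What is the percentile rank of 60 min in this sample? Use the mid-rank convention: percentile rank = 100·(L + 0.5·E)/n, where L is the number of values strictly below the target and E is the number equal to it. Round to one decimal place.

73.7

Sorted: 11, 13, 22, 24, 31, 32, 40, 41, 44, 45, 46, 47, 57, 59, 61, 66, 69, 71, 74.
Count below 60: L = 14; count equal: E = 0; n = 19.
Percentile rank = 100·(14 + 0.5·0)/19 = 100·14/19 = 73.68.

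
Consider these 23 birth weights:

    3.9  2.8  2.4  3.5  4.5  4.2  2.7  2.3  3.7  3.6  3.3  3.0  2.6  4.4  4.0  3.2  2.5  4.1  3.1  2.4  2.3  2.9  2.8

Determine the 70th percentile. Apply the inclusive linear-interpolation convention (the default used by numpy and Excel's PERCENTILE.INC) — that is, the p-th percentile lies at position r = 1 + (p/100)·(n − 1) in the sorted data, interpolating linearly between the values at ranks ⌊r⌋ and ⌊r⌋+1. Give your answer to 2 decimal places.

Sorted: 2.3, 2.3, 2.4, 2.4, 2.5, 2.6, 2.7, 2.8, 2.8, 2.9, 3.0, 3.1, 3.2, 3.3, 3.5, 3.6, 3.7, 3.9, 4.0, 4.1, 4.2, 4.4, 4.5.
n = 23.
r = 1 + (70/100)·(23 − 1) = 1 + 15.4 = 16.4.
Rank 16 is 3.6 and rank 17 is 3.7.
Interpolate: 3.6 + 0.4·(3.7 − 3.6) = 3.6 + 0.4·0.1 = 3.64.

3.64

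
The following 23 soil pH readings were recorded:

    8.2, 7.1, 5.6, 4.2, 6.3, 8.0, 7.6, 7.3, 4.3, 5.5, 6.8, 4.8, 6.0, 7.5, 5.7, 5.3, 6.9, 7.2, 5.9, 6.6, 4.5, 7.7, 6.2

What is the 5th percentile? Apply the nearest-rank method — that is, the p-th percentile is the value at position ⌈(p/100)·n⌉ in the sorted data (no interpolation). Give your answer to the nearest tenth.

Sorted: 4.2, 4.3, 4.5, 4.8, 5.3, 5.5, 5.6, 5.7, 5.9, 6.0, 6.2, 6.3, 6.6, 6.8, 6.9, 7.1, 7.2, 7.3, 7.5, 7.6, 7.7, 8.0, 8.2.
n = 23.
Position = ⌈5/100 · 23⌉ = ⌈1.15⌉ = 2.
The value at rank 2 is 4.3.

4.3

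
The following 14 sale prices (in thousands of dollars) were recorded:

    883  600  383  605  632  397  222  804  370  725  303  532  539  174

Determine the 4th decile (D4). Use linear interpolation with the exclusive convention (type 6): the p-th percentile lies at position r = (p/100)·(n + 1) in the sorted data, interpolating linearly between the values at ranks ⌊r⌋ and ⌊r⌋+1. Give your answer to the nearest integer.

Sorted: 174, 222, 303, 370, 383, 397, 532, 539, 600, 605, 632, 725, 804, 883.
n = 14.
r = (40/100)·(14 + 1) = 6.
r is an integer, so P40 is the value at rank 6: 397.

397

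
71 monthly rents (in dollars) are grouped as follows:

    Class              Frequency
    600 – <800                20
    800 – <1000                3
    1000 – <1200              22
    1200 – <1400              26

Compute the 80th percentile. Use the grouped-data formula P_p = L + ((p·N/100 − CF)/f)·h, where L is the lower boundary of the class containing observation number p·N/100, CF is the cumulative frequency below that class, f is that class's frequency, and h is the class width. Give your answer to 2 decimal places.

N = 71; target position k = 80/100 · 71 = 56.8.
Cumulative frequencies: 20, 23, 45, 71.
Observation 56.8 falls in the class 1200 – <1400.
L = 1200, CF = 45, f = 26, h = 200.
P80 = 1200 + ((56.8 − 45)/26)·200 = 1200 + 90.7692 = 1290.77.

1290.77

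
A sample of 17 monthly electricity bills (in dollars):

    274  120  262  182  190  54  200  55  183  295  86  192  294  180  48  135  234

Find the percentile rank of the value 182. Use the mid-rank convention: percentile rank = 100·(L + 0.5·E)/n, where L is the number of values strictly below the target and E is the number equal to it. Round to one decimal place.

44.1

Sorted: 48, 54, 55, 86, 120, 135, 180, 182, 183, 190, 192, 200, 234, 262, 274, 294, 295.
Count below 182: L = 7; count equal: E = 1; n = 17.
Percentile rank = 100·(7 + 0.5·1)/17 = 100·7.5/17 = 44.12.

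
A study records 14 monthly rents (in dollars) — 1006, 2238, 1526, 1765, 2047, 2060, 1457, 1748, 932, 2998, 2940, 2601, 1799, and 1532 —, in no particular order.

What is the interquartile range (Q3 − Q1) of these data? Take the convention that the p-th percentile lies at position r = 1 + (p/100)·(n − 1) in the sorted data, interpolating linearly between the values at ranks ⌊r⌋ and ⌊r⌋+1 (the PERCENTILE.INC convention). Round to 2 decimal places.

666.00

Sorted: 932, 1006, 1457, 1526, 1532, 1748, 1765, 1799, 2047, 2060, 2238, 2601, 2940, 2998.
n = 14.
P25: r = 4.25; ranks 4–5 are 1526, 1532; interpolating gives 1527.5.
P75: r = 10.75; ranks 10–11 are 2060, 2238; interpolating gives 2193.5.
Difference: 2193.5 − 1527.5 = 666.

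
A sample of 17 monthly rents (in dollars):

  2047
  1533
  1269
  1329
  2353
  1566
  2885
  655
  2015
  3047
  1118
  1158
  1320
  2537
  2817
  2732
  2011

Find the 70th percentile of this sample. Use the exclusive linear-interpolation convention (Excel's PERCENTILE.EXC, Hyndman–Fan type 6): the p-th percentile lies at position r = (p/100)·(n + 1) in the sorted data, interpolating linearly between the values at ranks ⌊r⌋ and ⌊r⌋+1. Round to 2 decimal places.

2463.40

Sorted: 655, 1118, 1158, 1269, 1320, 1329, 1533, 1566, 2011, 2015, 2047, 2353, 2537, 2732, 2817, 2885, 3047.
n = 17.
r = (70/100)·(17 + 1) = 12.6.
Rank 12 is 2353 and rank 13 is 2537.
Interpolate: 2353 + 0.6·(2537 − 2353) = 2353 + 0.6·184 = 2463.4.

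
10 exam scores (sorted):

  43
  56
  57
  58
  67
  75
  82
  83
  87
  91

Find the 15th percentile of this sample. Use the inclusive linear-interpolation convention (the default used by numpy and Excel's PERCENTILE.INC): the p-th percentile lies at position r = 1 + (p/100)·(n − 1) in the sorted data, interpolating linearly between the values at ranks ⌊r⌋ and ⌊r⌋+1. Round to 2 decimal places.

56.35

n = 10.
r = 1 + (15/100)·(10 − 1) = 1 + 1.35 = 2.35.
Rank 2 is 56 and rank 3 is 57.
Interpolate: 56 + 0.35·(57 − 56) = 56 + 0.35·1 = 56.35.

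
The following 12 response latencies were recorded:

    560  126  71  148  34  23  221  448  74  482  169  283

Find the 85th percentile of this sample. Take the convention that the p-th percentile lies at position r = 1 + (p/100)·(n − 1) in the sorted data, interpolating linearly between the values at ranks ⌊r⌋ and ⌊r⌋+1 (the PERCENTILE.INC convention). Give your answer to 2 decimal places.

459.90

Sorted: 23, 34, 71, 74, 126, 148, 169, 221, 283, 448, 482, 560.
n = 12.
r = 1 + (85/100)·(12 − 1) = 1 + 9.35 = 10.35.
Rank 10 is 448 and rank 11 is 482.
Interpolate: 448 + 0.35·(482 − 448) = 448 + 0.35·34 = 459.9.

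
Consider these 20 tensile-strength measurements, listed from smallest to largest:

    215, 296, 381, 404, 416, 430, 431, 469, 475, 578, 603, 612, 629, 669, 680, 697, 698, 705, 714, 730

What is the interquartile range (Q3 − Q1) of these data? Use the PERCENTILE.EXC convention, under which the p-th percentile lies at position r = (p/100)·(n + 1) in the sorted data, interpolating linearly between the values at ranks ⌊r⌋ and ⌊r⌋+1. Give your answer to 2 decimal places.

n = 20.
P25: r = 5.25; ranks 5–6 are 416, 430; interpolating gives 419.5.
P75: r = 15.75; ranks 15–16 are 680, 697; interpolating gives 692.75.
Difference: 692.75 − 419.5 = 273.25.

273.25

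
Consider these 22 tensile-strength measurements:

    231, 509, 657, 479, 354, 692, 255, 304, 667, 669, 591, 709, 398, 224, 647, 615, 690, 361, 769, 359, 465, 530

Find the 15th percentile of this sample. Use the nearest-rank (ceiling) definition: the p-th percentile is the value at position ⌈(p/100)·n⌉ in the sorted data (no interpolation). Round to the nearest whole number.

304

Sorted: 224, 231, 255, 304, 354, 359, 361, 398, 465, 479, 509, 530, 591, 615, 647, 657, 667, 669, 690, 692, 709, 769.
n = 22.
Position = ⌈15/100 · 22⌉ = ⌈3.3⌉ = 4.
The value at rank 4 is 304.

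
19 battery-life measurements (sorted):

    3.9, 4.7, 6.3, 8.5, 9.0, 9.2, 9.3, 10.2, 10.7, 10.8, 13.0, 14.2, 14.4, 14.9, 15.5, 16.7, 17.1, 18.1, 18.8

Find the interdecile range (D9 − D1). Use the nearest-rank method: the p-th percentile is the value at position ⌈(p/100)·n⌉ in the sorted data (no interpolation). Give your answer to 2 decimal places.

n = 19.
P10: rank ⌈10/100·19⌉ = 2 → 4.7.
P90: rank ⌈90/100·19⌉ = 18 → 18.1.
Difference: 18.1 − 4.7 = 13.4.

13.40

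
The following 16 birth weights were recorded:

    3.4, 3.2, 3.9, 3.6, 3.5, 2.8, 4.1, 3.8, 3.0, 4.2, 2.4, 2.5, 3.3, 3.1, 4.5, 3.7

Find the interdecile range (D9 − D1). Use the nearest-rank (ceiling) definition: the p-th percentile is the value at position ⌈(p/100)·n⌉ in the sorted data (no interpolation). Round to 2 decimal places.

Sorted: 2.4, 2.5, 2.8, 3.0, 3.1, 3.2, 3.3, 3.4, 3.5, 3.6, 3.7, 3.8, 3.9, 4.1, 4.2, 4.5.
n = 16.
P10: rank ⌈10/100·16⌉ = 2 → 2.5.
P90: rank ⌈90/100·16⌉ = 15 → 4.2.
Difference: 4.2 − 2.5 = 1.7.

1.70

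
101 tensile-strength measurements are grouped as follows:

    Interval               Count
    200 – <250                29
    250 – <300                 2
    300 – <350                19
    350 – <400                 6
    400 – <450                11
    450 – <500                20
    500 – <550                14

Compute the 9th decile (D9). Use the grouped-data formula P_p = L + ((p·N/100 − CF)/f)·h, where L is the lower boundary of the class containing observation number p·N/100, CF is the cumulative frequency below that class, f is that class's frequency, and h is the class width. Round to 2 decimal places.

N = 101; target position k = 90/100 · 101 = 90.9.
Cumulative frequencies: 29, 31, 50, 56, 67, 87, 101.
Observation 90.9 falls in the class 500 – <550.
L = 500, CF = 87, f = 14, h = 50.
P90 = 500 + ((90.9 − 87)/14)·50 = 500 + 13.9286 = 513.929.

513.93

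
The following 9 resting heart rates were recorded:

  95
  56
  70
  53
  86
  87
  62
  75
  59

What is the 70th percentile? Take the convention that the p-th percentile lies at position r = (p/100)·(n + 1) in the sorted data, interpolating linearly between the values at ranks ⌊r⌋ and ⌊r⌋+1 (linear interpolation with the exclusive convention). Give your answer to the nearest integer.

Sorted: 53, 56, 59, 62, 70, 75, 86, 87, 95.
n = 9.
r = (70/100)·(9 + 1) = 7.
r is an integer, so P70 is the value at rank 7: 86.

86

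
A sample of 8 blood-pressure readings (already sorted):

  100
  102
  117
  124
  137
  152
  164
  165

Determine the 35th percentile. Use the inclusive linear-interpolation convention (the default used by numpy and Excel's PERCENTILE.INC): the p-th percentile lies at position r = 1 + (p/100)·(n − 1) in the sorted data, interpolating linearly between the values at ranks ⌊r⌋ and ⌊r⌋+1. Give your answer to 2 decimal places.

n = 8.
r = 1 + (35/100)·(8 − 1) = 1 + 2.45 = 3.45.
Rank 3 is 117 and rank 4 is 124.
Interpolate: 117 + 0.45·(124 − 117) = 117 + 0.45·7 = 120.15.

120.15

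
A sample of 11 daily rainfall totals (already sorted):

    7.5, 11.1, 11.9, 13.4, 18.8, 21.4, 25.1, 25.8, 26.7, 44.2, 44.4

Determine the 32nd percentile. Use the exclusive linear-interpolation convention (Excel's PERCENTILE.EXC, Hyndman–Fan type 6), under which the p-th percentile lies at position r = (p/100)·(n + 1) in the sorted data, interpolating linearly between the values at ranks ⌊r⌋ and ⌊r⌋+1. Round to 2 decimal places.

n = 11.
r = (32/100)·(11 + 1) = 3.84.
Rank 3 is 11.9 and rank 4 is 13.4.
Interpolate: 11.9 + 0.84·(13.4 − 11.9) = 11.9 + 0.84·1.5 = 13.16.

13.16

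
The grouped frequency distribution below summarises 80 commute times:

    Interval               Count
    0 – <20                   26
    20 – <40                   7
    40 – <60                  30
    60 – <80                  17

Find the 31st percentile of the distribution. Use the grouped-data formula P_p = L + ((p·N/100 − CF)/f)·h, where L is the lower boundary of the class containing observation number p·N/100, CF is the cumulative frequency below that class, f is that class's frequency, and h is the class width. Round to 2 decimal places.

N = 80; target position k = 31/100 · 80 = 24.8.
Cumulative frequencies: 26, 33, 63, 80.
Observation 24.8 falls in the class 0 – <20.
L = 0, CF = 0, f = 26, h = 20.
P31 = 0 + ((24.8 − 0)/26)·20 = 0 + 19.0769 = 19.0769.

19.08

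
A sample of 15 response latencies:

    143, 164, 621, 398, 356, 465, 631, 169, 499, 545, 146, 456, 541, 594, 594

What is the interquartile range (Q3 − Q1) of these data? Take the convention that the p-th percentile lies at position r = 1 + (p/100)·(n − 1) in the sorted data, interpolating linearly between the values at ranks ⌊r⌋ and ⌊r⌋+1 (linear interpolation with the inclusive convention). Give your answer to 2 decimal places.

Sorted: 143, 146, 164, 169, 356, 398, 456, 465, 499, 541, 545, 594, 594, 621, 631.
n = 15.
P25: r = 4.5; ranks 4–5 are 169, 356; interpolating gives 262.5.
P75: r = 11.5; ranks 11–12 are 545, 594; interpolating gives 569.5.
Difference: 569.5 − 262.5 = 307.

307.00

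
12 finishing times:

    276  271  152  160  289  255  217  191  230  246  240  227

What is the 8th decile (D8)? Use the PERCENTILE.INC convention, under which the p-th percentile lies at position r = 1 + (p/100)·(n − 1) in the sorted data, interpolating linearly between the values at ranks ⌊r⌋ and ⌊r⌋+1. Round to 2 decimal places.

Sorted: 152, 160, 191, 217, 227, 230, 240, 246, 255, 271, 276, 289.
n = 12.
r = 1 + (80/100)·(12 − 1) = 1 + 8.8 = 9.8.
Rank 9 is 255 and rank 10 is 271.
Interpolate: 255 + 0.8·(271 − 255) = 255 + 0.8·16 = 267.8.

267.80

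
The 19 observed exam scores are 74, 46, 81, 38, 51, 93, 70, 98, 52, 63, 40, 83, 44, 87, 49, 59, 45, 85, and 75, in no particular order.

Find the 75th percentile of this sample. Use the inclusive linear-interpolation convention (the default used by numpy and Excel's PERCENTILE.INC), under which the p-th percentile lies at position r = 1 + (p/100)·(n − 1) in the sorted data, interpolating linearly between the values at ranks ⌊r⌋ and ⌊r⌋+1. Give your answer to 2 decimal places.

Sorted: 38, 40, 44, 45, 46, 49, 51, 52, 59, 63, 70, 74, 75, 81, 83, 85, 87, 93, 98.
n = 19.
r = 1 + (75/100)·(19 − 1) = 1 + 13.5 = 14.5.
Rank 14 is 81 and rank 15 is 83.
Interpolate: 81 + 0.5·(83 − 81) = 81 + 0.5·2 = 82.

82.00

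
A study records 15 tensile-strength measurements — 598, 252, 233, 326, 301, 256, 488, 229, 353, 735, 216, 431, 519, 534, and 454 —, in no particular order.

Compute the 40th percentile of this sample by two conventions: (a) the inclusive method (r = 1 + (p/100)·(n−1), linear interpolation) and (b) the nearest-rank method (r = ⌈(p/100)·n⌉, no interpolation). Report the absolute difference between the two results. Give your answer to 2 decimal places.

Sorted: 216, 229, 233, 252, 256, 301, 326, 353, 431, 454, 488, 519, 534, 598, 735.
n = 15.
(a) r = 6.6; between ranks 6 (301) and 7 (326): 316.
(b) the nearest-rank method: rank 6 → 301.
|316 − 301| = 15.

15.00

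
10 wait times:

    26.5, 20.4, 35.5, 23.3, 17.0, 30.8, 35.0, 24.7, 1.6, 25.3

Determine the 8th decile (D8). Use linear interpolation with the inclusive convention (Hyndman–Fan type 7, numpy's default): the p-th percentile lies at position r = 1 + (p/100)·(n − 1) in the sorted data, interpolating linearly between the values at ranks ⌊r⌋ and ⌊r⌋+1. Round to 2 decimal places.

31.64

Sorted: 1.6, 17.0, 20.4, 23.3, 24.7, 25.3, 26.5, 30.8, 35.0, 35.5.
n = 10.
r = 1 + (80/100)·(10 − 1) = 1 + 7.2 = 8.2.
Rank 8 is 30.8 and rank 9 is 35.0.
Interpolate: 30.8 + 0.2·(35.0 − 30.8) = 30.8 + 0.2·4.2 = 31.64.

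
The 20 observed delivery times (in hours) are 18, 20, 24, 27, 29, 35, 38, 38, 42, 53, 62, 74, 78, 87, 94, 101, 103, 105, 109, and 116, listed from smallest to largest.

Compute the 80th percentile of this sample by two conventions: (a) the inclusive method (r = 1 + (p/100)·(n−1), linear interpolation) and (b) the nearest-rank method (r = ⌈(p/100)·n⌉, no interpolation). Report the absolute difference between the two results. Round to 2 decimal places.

n = 20.
(a) r = 16.2; between ranks 16 (101) and 17 (103): 101.4.
(b) the nearest-rank method: rank 16 → 101.
|101.4 − 101| = 0.4.

0.40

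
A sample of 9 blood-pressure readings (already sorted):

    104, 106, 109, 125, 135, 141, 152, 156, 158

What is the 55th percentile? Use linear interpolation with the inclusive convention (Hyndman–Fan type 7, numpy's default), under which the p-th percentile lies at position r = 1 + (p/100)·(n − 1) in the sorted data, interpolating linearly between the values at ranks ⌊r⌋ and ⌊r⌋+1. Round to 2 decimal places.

137.40

n = 9.
r = 1 + (55/100)·(9 − 1) = 1 + 4.4 = 5.4.
Rank 5 is 135 and rank 6 is 141.
Interpolate: 135 + 0.4·(141 − 135) = 135 + 0.4·6 = 137.4.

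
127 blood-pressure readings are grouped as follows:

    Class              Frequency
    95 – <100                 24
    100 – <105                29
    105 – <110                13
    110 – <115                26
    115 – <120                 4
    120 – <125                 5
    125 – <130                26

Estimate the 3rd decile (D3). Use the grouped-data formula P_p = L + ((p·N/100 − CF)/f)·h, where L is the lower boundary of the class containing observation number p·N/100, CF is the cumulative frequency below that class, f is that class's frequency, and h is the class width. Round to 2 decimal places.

102.43

N = 127; target position k = 30/100 · 127 = 38.1.
Cumulative frequencies: 24, 53, 66, 92, 96, 101, 127.
Observation 38.1 falls in the class 100 – <105.
L = 100, CF = 24, f = 29, h = 5.
P30 = 100 + ((38.1 − 24)/29)·5 = 100 + 2.43103 = 102.431.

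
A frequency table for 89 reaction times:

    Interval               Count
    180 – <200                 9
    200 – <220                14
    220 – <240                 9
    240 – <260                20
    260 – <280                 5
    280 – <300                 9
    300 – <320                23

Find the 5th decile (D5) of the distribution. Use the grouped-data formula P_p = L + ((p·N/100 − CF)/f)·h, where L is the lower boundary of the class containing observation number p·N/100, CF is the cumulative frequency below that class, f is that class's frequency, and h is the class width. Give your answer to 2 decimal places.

N = 89; target position k = 50/100 · 89 = 44.5.
Cumulative frequencies: 9, 23, 32, 52, 57, 66, 89.
Observation 44.5 falls in the class 240 – <260.
L = 240, CF = 32, f = 20, h = 20.
P50 = 240 + ((44.5 − 32)/20)·20 = 240 + 12.5 = 252.5.

252.50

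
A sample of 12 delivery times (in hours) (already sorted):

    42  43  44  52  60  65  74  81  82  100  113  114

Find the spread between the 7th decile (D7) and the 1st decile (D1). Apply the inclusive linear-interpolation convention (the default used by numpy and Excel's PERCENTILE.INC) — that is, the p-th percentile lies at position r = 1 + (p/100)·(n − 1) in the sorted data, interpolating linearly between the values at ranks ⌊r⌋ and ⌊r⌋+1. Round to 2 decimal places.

n = 12.
P10: r = 2.1; ranks 2–3 are 43, 44; interpolating gives 43.1.
P70: r = 8.7; ranks 8–9 are 81, 82; interpolating gives 81.7.
Difference: 81.7 − 43.1 = 38.6.

38.60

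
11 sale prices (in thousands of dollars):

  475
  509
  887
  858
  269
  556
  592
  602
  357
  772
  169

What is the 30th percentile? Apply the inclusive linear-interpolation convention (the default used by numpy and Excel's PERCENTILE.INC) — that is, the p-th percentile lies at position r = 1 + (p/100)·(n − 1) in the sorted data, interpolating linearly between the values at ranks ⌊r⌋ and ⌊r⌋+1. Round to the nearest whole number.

Sorted: 169, 269, 357, 475, 509, 556, 592, 602, 772, 858, 887.
n = 11.
r = 1 + (30/100)·(11 − 1) = 1 + 3 = 4.
r is an integer, so P30 is the value at rank 4: 475.

475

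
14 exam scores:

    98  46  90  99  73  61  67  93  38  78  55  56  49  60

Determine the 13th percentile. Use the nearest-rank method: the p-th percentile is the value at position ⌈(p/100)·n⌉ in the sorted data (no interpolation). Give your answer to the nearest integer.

Sorted: 38, 46, 49, 55, 56, 60, 61, 67, 73, 78, 90, 93, 98, 99.
n = 14.
Position = ⌈13/100 · 14⌉ = ⌈1.82⌉ = 2.
The value at rank 2 is 46.

46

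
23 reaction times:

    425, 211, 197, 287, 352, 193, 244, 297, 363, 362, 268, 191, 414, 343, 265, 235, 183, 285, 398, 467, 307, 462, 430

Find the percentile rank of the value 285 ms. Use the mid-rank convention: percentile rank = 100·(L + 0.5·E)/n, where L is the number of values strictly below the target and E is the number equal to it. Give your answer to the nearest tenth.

41.3

Sorted: 183, 191, 193, 197, 211, 235, 244, 265, 268, 285, 287, 297, 307, 343, 352, 362, 363, 398, 414, 425, 430, 462, 467.
Count below 285: L = 9; count equal: E = 1; n = 23.
Percentile rank = 100·(9 + 0.5·1)/23 = 100·9.5/23 = 41.3.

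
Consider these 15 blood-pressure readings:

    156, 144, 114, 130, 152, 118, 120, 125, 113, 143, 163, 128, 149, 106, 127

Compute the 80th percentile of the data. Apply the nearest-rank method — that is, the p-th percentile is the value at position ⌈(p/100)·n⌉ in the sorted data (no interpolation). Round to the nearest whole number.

149

Sorted: 106, 113, 114, 118, 120, 125, 127, 128, 130, 143, 144, 149, 152, 156, 163.
n = 15.
Position = ⌈80/100 · 15⌉ = ⌈12⌉ = 12.
The value at rank 12 is 149.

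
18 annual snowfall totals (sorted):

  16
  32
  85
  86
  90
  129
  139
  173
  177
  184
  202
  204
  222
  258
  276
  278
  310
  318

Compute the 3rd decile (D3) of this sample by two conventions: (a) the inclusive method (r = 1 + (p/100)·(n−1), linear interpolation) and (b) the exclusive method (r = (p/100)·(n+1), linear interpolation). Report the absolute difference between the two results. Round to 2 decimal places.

12.70

n = 18.
(a) r = 6.1; between ranks 6 (129) and 7 (139): 130.
(b) r = 5.7; between ranks 5 (90) and 6 (129): 117.3.
|130 − 117.3| = 12.7.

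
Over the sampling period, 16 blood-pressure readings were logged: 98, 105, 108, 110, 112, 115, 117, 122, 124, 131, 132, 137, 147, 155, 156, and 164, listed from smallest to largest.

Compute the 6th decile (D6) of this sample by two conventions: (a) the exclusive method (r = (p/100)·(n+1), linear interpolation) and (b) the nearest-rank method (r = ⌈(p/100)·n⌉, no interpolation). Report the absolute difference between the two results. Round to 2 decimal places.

n = 16.
(a) r = 10.2; between ranks 10 (131) and 11 (132): 131.2.
(b) the nearest-rank method: rank 10 → 131.
|131.2 − 131| = 0.2.

0.20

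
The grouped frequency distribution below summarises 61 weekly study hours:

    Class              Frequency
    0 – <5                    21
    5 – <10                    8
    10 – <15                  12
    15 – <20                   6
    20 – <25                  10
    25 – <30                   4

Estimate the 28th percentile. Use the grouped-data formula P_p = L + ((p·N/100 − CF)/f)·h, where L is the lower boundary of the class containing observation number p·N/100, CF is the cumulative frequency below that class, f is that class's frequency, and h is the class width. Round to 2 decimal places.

N = 61; target position k = 28/100 · 61 = 17.08.
Cumulative frequencies: 21, 29, 41, 47, 57, 61.
Observation 17.08 falls in the class 0 – <5.
L = 0, CF = 0, f = 21, h = 5.
P28 = 0 + ((17.08 − 0)/21)·5 = 0 + 4.06667 = 4.06667.

4.07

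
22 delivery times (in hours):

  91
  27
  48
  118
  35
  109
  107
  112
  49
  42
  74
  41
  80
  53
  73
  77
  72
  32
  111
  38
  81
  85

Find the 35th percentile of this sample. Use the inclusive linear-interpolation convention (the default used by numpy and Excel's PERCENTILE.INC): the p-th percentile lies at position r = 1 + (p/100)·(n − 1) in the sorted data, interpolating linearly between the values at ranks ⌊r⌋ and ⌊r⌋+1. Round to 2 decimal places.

Sorted: 27, 32, 35, 38, 41, 42, 48, 49, 53, 72, 73, 74, 77, 80, 81, 85, 91, 107, 109, 111, 112, 118.
n = 22.
r = 1 + (35/100)·(22 − 1) = 1 + 7.35 = 8.35.
Rank 8 is 49 and rank 9 is 53.
Interpolate: 49 + 0.35·(53 − 49) = 49 + 0.35·4 = 50.4.

50.40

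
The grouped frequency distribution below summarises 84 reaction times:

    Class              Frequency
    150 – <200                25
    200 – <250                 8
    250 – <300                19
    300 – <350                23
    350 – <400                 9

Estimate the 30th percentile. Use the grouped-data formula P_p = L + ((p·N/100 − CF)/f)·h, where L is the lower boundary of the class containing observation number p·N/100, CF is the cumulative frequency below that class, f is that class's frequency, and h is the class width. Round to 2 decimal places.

201.25

N = 84; target position k = 30/100 · 84 = 25.2.
Cumulative frequencies: 25, 33, 52, 75, 84.
Observation 25.2 falls in the class 200 – <250.
L = 200, CF = 25, f = 8, h = 50.
P30 = 200 + ((25.2 − 25)/8)·50 = 200 + 1.25 = 201.25.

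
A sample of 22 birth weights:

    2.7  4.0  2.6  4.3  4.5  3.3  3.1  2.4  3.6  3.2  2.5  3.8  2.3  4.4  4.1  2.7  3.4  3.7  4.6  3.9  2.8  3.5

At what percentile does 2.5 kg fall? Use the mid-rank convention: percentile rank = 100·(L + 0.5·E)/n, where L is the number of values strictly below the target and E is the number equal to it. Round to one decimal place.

11.4

Sorted: 2.3, 2.4, 2.5, 2.6, 2.7, 2.7, 2.8, 3.1, 3.2, 3.3, 3.4, 3.5, 3.6, 3.7, 3.8, 3.9, 4.0, 4.1, 4.3, 4.4, 4.5, 4.6.
Count below 2.5: L = 2; count equal: E = 1; n = 22.
Percentile rank = 100·(2 + 0.5·1)/22 = 100·2.5/22 = 11.36.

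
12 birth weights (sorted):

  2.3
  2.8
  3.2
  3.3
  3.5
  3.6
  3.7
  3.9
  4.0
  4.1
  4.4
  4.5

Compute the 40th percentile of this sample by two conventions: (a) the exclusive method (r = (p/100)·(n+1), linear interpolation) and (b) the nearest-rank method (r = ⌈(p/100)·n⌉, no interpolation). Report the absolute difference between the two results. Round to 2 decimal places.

0.02

n = 12.
(a) r = 5.2; between ranks 5 (3.5) and 6 (3.6): 3.52.
(b) the nearest-rank method: rank 5 → 3.5.
|3.52 − 3.5| = 0.02.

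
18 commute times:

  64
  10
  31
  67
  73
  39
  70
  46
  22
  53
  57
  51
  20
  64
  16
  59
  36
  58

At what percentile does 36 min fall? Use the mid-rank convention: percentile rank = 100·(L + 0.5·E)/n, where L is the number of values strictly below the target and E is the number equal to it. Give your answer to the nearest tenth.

30.6

Sorted: 10, 16, 20, 22, 31, 36, 39, 46, 51, 53, 57, 58, 59, 64, 64, 67, 70, 73.
Count below 36: L = 5; count equal: E = 1; n = 18.
Percentile rank = 100·(5 + 0.5·1)/18 = 100·5.5/18 = 30.56.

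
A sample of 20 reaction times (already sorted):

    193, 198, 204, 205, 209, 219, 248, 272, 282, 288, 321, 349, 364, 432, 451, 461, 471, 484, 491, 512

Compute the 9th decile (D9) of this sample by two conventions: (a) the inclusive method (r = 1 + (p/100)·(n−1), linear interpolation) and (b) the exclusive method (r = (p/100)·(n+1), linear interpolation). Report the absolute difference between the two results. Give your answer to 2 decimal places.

n = 20.
(a) r = 18.1; between ranks 18 (484) and 19 (491): 484.7.
(b) r = 18.9; between ranks 18 (484) and 19 (491): 490.3.
|484.7 − 490.3| = 5.6.

5.60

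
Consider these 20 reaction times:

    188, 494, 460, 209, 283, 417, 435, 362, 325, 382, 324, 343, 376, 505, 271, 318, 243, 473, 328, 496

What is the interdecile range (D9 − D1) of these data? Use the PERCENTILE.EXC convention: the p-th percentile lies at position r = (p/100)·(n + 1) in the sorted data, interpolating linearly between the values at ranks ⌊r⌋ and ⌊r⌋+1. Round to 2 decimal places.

283.40

Sorted: 188, 209, 243, 271, 283, 318, 324, 325, 328, 343, 362, 376, 382, 417, 435, 460, 473, 494, 496, 505.
n = 20.
P10: r = 2.1; ranks 2–3 are 209, 243; interpolating gives 212.4.
P90: r = 18.9; ranks 18–19 are 494, 496; interpolating gives 495.8.
Difference: 495.8 − 212.4 = 283.4.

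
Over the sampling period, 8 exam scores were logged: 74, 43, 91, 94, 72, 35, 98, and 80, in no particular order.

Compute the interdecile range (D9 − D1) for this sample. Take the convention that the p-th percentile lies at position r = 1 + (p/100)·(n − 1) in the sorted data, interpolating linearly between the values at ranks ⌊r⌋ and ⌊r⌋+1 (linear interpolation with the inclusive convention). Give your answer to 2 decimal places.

54.60

Sorted: 35, 43, 72, 74, 80, 91, 94, 98.
n = 8.
P10: r = 1.7; ranks 1–2 are 35, 43; interpolating gives 40.6.
P90: r = 7.3; ranks 7–8 are 94, 98; interpolating gives 95.2.
Difference: 95.2 − 40.6 = 54.6.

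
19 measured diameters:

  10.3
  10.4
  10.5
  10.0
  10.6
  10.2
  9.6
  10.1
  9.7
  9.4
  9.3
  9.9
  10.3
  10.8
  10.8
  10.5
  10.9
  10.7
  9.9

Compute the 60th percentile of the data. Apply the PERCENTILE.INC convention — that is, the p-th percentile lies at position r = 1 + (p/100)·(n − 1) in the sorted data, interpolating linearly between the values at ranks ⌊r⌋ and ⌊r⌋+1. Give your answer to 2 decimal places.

10.38

Sorted: 9.3, 9.4, 9.6, 9.7, 9.9, 9.9, 10.0, 10.1, 10.2, 10.3, 10.3, 10.4, 10.5, 10.5, 10.6, 10.7, 10.8, 10.8, 10.9.
n = 19.
r = 1 + (60/100)·(19 − 1) = 1 + 10.8 = 11.8.
Rank 11 is 10.3 and rank 12 is 10.4.
Interpolate: 10.3 + 0.8·(10.4 − 10.3) = 10.3 + 0.8·0.1 = 10.38.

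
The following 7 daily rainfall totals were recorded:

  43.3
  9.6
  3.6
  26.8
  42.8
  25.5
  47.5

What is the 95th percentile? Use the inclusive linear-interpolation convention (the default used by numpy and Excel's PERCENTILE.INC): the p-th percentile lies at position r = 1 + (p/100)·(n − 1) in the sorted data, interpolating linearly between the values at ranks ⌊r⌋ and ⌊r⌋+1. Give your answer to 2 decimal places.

46.24

Sorted: 3.6, 9.6, 25.5, 26.8, 42.8, 43.3, 47.5.
n = 7.
r = 1 + (95/100)·(7 − 1) = 1 + 5.7 = 6.7.
Rank 6 is 43.3 and rank 7 is 47.5.
Interpolate: 43.3 + 0.7·(47.5 − 43.3) = 43.3 + 0.7·4.2 = 46.24.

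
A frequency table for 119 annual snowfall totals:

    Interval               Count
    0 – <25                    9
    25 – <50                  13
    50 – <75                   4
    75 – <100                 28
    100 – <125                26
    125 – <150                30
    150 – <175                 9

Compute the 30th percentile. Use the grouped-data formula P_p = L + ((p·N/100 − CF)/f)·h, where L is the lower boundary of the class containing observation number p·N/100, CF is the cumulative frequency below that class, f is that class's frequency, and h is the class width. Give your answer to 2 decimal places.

83.66

N = 119; target position k = 30/100 · 119 = 35.7.
Cumulative frequencies: 9, 22, 26, 54, 80, 110, 119.
Observation 35.7 falls in the class 75 – <100.
L = 75, CF = 26, f = 28, h = 25.
P30 = 75 + ((35.7 − 26)/28)·25 = 75 + 8.66071 = 83.6607.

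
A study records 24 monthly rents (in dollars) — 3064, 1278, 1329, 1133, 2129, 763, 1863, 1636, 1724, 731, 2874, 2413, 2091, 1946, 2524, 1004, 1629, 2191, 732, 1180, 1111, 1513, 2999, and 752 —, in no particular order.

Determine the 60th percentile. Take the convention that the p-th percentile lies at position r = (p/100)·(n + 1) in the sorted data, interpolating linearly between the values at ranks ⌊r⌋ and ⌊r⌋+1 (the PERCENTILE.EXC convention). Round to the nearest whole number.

Sorted: 731, 732, 752, 763, 1004, 1111, 1133, 1180, 1278, 1329, 1513, 1629, 1636, 1724, 1863, 1946, 2091, 2129, 2191, 2413, 2524, 2874, 2999, 3064.
n = 24.
r = (60/100)·(24 + 1) = 15.
r is an integer, so P60 is the value at rank 15: 1863.

1863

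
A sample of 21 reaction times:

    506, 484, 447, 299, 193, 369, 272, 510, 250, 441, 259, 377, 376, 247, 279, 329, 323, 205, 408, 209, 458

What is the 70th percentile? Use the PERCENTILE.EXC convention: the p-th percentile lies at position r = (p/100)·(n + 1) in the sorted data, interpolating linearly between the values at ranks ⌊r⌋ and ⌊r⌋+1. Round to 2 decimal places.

421.20

Sorted: 193, 205, 209, 247, 250, 259, 272, 279, 299, 323, 329, 369, 376, 377, 408, 441, 447, 458, 484, 506, 510.
n = 21.
r = (70/100)·(21 + 1) = 15.4.
Rank 15 is 408 and rank 16 is 441.
Interpolate: 408 + 0.4·(441 − 408) = 408 + 0.4·33 = 421.2.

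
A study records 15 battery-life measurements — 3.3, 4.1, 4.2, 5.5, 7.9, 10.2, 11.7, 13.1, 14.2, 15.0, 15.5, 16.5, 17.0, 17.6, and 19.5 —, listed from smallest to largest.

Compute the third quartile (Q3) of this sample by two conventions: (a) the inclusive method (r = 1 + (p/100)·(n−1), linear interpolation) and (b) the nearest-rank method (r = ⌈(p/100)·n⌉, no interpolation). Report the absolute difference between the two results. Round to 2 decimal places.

0.50

n = 15.
(a) r = 11.5; between ranks 11 (15.5) and 12 (16.5): 16.
(b) the nearest-rank method: rank 12 → 16.5.
|16 − 16.5| = 0.5.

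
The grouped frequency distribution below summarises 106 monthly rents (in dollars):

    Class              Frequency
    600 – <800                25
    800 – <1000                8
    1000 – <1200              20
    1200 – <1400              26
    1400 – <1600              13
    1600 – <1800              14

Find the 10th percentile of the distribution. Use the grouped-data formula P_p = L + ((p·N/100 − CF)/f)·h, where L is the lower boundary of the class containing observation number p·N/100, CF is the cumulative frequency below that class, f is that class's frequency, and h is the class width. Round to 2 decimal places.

684.80

N = 106; target position k = 10/100 · 106 = 10.6.
Cumulative frequencies: 25, 33, 53, 79, 92, 106.
Observation 10.6 falls in the class 600 – <800.
L = 600, CF = 0, f = 25, h = 200.
P10 = 600 + ((10.6 − 0)/25)·200 = 600 + 84.8 = 684.8.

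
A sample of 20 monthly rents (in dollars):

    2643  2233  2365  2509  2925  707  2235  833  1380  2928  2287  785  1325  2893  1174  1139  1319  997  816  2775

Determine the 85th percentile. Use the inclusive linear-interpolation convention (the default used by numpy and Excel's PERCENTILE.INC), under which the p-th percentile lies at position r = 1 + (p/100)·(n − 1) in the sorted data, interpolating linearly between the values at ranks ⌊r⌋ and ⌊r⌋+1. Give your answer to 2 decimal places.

Sorted: 707, 785, 816, 833, 997, 1139, 1174, 1319, 1325, 1380, 2233, 2235, 2287, 2365, 2509, 2643, 2775, 2893, 2925, 2928.
n = 20.
r = 1 + (85/100)·(20 − 1) = 1 + 16.15 = 17.15.
Rank 17 is 2775 and rank 18 is 2893.
Interpolate: 2775 + 0.15·(2893 − 2775) = 2775 + 0.15·118 = 2792.7.

2792.70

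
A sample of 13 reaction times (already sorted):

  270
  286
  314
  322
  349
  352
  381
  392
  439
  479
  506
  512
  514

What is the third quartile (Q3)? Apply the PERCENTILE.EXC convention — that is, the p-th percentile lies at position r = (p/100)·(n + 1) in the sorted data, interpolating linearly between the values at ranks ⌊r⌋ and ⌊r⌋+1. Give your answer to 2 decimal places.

492.50

n = 13.
r = (75/100)·(13 + 1) = 10.5.
Rank 10 is 479 and rank 11 is 506.
Interpolate: 479 + 0.5·(506 − 479) = 479 + 0.5·27 = 492.5.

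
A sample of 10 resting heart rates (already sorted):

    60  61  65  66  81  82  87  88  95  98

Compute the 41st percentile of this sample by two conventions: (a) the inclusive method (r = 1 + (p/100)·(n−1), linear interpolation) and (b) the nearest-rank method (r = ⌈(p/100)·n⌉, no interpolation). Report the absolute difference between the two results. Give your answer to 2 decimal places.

4.65

n = 10.
(a) r = 4.69; between ranks 4 (66) and 5 (81): 76.35.
(b) the nearest-rank method: rank 5 → 81.
|76.35 − 81| = 4.65.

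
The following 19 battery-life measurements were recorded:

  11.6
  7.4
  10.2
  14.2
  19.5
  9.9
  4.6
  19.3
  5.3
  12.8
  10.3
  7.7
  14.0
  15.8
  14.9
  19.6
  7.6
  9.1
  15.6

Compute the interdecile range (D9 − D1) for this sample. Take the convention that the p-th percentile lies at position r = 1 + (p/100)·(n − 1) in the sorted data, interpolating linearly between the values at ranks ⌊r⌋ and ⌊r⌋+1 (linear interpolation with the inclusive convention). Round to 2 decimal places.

Sorted: 4.6, 5.3, 7.4, 7.6, 7.7, 9.1, 9.9, 10.2, 10.3, 11.6, 12.8, 14.0, 14.2, 14.9, 15.6, 15.8, 19.3, 19.5, 19.6.
n = 19.
P10: r = 2.8; ranks 2–3 are 5.3, 7.4; interpolating gives 6.98.
P90: r = 17.2; ranks 17–18 are 19.3, 19.5; interpolating gives 19.34.
Difference: 19.34 − 6.98 = 12.36.

12.36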